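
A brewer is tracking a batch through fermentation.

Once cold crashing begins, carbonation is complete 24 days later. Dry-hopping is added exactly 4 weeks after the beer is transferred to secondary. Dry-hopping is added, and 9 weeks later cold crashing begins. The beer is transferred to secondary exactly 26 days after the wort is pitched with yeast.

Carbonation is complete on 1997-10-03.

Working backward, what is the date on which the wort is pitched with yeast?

Carbonation is complete: Oct 3, 1997.
Cold crashing begins: Oct 3, 1997 − 24 days = Sep 9, 1997.
Dry-hopping is added: Sep 9, 1997 − 9 weeks = Jul 8, 1997.
The beer is transferred to secondary: Jul 8, 1997 − 4 weeks = Jun 10, 1997.
The wort is pitched with yeast: Jun 10, 1997 − 26 days = May 15, 1997.

1997-05-15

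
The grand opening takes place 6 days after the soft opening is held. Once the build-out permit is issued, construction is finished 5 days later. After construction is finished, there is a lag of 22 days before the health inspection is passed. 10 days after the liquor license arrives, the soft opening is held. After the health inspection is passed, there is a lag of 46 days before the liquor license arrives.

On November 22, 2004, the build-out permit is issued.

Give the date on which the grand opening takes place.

February 19, 2005

The build-out permit is issued: Nov 22, 2004.
Construction is finished: Nov 22, 2004 + 5 days = Nov 27, 2004.
The health inspection is passed: Nov 27, 2004 + 22 days = Dec 19, 2004.
The liquor license arrives: Dec 19, 2004 + 46 days = Feb 3, 2005.
The soft opening is held: Feb 3, 2005 + 10 days = Feb 13, 2005.
The grand opening takes place: Feb 13, 2005 + 6 days = Feb 19, 2005.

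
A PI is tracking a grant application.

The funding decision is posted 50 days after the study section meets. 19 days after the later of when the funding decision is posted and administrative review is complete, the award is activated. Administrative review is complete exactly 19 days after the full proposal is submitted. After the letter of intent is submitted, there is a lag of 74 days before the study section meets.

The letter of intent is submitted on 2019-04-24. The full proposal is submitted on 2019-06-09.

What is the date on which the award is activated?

The letter of intent is submitted: Apr 24, 2019.
The study section meets: Apr 24, 2019 + 74 days = Jul 7, 2019.
The funding decision is posted: Jul 7, 2019 + 50 days = Aug 26, 2019.
The full proposal is submitted: Jun 9, 2019.
Administrative review is complete: Jun 9, 2019 + 19 days = Jun 28, 2019.
Both prerequisites met — the funding decision is posted (Aug 26, 2019), administrative review is complete (Jun 28, 2019); the later is Aug 26, 2019.
The award is activated: Aug 26, 2019 + 19 days = Sep 14, 2019.

2019-09-14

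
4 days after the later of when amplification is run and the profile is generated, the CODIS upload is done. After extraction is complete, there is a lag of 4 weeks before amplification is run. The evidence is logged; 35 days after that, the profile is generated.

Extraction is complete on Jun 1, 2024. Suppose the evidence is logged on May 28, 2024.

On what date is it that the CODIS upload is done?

Extraction is complete: Jun 1, 2024.
Amplification is run: Jun 1, 2024 + 4 weeks = Jun 29, 2024.
The evidence is logged: May 28, 2024.
The profile is generated: May 28, 2024 + 35 days = Jul 2, 2024.
Both prerequisites met — amplification is run (Jun 29, 2024), the profile is generated (Jul 2, 2024); the later is Jul 2, 2024.
The CODIS upload is done: Jul 2, 2024 + 4 days = Jul 6, 2024.

Jul 6, 2024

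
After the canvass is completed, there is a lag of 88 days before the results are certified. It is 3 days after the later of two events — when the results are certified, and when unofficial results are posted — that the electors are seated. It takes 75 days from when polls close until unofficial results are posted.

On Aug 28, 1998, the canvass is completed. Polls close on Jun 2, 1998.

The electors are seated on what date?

The canvass is completed: Aug 28, 1998.
The results are certified: Aug 28, 1998 + 88 days = Nov 24, 1998.
Polls close: Jun 2, 1998.
Unofficial results are posted: Jun 2, 1998 + 75 days = Aug 16, 1998.
Both prerequisites met — the results are certified (Nov 24, 1998), unofficial results are posted (Aug 16, 1998); the later is Nov 24, 1998.
The electors are seated: Nov 24, 1998 + 3 days = Nov 27, 1998.

Nov 27, 1998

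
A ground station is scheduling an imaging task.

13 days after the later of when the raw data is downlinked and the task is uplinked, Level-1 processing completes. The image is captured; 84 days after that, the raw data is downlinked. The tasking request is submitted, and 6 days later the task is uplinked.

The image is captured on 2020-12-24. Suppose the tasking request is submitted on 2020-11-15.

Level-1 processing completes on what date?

The image is captured: Dec 24, 2020.
The raw data is downlinked: Dec 24, 2020 + 84 days = Mar 18, 2021.
The tasking request is submitted: Nov 15, 2020.
The task is uplinked: Nov 15, 2020 + 6 days = Nov 21, 2020.
Both prerequisites met — the raw data is downlinked (Mar 18, 2021), the task is uplinked (Nov 21, 2020); the later is Mar 18, 2021.
Level-1 processing completes: Mar 18, 2021 + 13 days = Mar 31, 2021.

2021-03-31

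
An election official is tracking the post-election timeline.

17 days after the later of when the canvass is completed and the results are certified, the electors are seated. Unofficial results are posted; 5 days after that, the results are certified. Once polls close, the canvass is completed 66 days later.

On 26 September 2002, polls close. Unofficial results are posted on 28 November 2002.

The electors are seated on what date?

Polls close: Sep 26, 2002.
The canvass is completed: Sep 26, 2002 + 66 days = Dec 1, 2002.
Unofficial results are posted: Nov 28, 2002.
The results are certified: Nov 28, 2002 + 5 days = Dec 3, 2002.
Both prerequisites met — the canvass is completed (Dec 1, 2002), the results are certified (Dec 3, 2002); the later is Dec 3, 2002.
The electors are seated: Dec 3, 2002 + 17 days = Dec 20, 2002.

20 December 2002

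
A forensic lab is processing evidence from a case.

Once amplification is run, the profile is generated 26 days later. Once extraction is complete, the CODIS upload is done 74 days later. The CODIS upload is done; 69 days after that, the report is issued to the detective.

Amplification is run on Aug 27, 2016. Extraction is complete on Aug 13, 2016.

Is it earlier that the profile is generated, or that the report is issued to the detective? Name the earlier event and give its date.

The profile is generated — Sep 22, 2016

Amplification is run: Aug 27, 2016.
The profile is generated: Aug 27, 2016 + 26 days = Sep 22, 2016.
Extraction is complete: Aug 13, 2016.
The CODIS upload is done: Aug 13, 2016 + 74 days = Oct 26, 2016.
The report is issued to the detective: Oct 26, 2016 + 69 days = Jan 3, 2017.
Comparing: the profile is generated on Sep 22, 2016 vs the report is issued to the detective on Jan 3, 2017. Earlier: the profile is generated.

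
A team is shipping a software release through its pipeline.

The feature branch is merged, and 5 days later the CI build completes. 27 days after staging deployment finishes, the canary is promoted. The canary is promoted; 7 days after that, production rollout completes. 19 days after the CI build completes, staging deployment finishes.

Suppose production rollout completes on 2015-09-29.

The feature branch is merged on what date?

Production rollout completes: Sep 29, 2015.
The canary is promoted: Sep 29, 2015 − 7 days = Sep 22, 2015.
Staging deployment finishes: Sep 22, 2015 − 27 days = Aug 26, 2015.
The CI build completes: Aug 26, 2015 − 19 days = Aug 7, 2015.
The feature branch is merged: Aug 7, 2015 − 5 days = Aug 2, 2015.

2015-08-02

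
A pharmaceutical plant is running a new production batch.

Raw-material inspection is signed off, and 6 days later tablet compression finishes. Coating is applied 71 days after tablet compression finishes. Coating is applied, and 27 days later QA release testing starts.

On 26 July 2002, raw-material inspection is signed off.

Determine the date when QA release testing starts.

Raw-material inspection is signed off: Jul 26, 2002.
Tablet compression finishes: Jul 26, 2002 + 6 days = Aug 1, 2002.
Coating is applied: Aug 1, 2002 + 71 days = Oct 11, 2002.
QA release testing starts: Oct 11, 2002 + 27 days = Nov 7, 2002.

7 November 2002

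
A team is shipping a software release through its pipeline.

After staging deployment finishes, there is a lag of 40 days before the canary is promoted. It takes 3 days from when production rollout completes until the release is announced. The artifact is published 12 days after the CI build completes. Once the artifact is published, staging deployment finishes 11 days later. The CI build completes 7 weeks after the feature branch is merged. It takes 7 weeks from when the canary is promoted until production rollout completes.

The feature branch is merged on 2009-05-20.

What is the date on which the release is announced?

The feature branch is merged: May 20, 2009.
The CI build completes: May 20, 2009 + 7 weeks = Jul 8, 2009.
The artifact is published: Jul 8, 2009 + 12 days = Jul 20, 2009.
Staging deployment finishes: Jul 20, 2009 + 11 days = Jul 31, 2009.
The canary is promoted: Jul 31, 2009 + 40 days = Sep 9, 2009.
Production rollout completes: Sep 9, 2009 + 7 weeks = Oct 28, 2009.
The release is announced: Oct 28, 2009 + 3 days = Oct 31, 2009.

2009-10-31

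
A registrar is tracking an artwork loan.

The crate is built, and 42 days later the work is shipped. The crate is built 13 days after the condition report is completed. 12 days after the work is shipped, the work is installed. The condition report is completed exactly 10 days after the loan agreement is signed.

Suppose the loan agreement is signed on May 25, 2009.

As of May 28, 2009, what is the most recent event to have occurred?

The loan agreement is signed

The loan agreement is signed: May 25, 2009.
The condition report is completed: May 25, 2009 + 10 days = Jun 4, 2009.
The crate is built: Jun 4, 2009 + 13 days = Jun 17, 2009.
The work is shipped: Jun 17, 2009 + 42 days = Jul 29, 2009.
The work is installed: Jul 29, 2009 + 12 days = Aug 10, 2009.
May 28, 2009 falls between when the loan agreement is signed (May 25, 2009) and when the condition report is completed (Jun 4, 2009).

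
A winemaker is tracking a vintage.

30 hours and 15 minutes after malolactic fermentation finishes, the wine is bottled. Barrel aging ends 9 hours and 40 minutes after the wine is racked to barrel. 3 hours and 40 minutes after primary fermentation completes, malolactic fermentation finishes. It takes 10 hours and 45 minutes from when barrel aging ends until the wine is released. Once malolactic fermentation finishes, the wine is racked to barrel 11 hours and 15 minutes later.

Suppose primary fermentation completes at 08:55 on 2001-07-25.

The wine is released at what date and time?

20:15 on 2001-07-26

Primary fermentation completes: 08:55 Jul 25, 2001.
Malolactic fermentation finishes: 08:55 Jul 25, 2001 + 3h40m = 12:35 Jul 25, 2001.
The wine is racked to barrel: 12:35 Jul 25, 2001 + 11h15m = 23:50 Jul 25, 2001.
Barrel aging ends: 23:50 Jul 25, 2001 + 9h40m = 09:30 Jul 26, 2001.
The wine is released: 09:30 Jul 26, 2001 + 10h45m = 20:15 Jul 26, 2001.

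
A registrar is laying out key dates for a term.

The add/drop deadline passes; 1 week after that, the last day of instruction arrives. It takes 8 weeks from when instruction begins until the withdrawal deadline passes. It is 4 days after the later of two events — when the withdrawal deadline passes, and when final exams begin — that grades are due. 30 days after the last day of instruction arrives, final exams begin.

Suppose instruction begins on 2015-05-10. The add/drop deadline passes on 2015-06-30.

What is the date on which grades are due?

Instruction begins: May 10, 2015.
The withdrawal deadline passes: May 10, 2015 + 8 weeks = Jul 5, 2015.
The add/drop deadline passes: Jun 30, 2015.
The last day of instruction arrives: Jun 30, 2015 + 1 week = Jul 7, 2015.
Final exams begin: Jul 7, 2015 + 30 days = Aug 6, 2015.
Both prerequisites met — the withdrawal deadline passes (Jul 5, 2015), final exams begin (Aug 6, 2015); the later is Aug 6, 2015.
Grades are due: Aug 6, 2015 + 4 days = Aug 10, 2015.

2015-08-10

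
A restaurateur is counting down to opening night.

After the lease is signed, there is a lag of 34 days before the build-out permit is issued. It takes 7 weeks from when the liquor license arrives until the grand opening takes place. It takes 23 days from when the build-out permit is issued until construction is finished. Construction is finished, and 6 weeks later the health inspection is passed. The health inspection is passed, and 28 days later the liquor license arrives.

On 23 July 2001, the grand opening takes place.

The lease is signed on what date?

The grand opening takes place: Jul 23, 2001.
The liquor license arrives: Jul 23, 2001 − 7 weeks = Jun 4, 2001.
The health inspection is passed: Jun 4, 2001 − 28 days = May 7, 2001.
Construction is finished: May 7, 2001 − 6 weeks = Mar 26, 2001.
The build-out permit is issued: Mar 26, 2001 − 23 days = Mar 3, 2001.
The lease is signed: Mar 3, 2001 − 34 days = Jan 28, 2001.

28 January 2001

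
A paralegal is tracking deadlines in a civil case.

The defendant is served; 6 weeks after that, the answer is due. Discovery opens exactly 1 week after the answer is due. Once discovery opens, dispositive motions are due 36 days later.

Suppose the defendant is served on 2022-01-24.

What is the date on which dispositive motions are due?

2022-04-19

The defendant is served: Jan 24, 2022.
The answer is due: Jan 24, 2022 + 6 weeks = Mar 7, 2022.
Discovery opens: Mar 7, 2022 + 1 week = Mar 14, 2022.
Dispositive motions are due: Mar 14, 2022 + 36 days = Apr 19, 2022.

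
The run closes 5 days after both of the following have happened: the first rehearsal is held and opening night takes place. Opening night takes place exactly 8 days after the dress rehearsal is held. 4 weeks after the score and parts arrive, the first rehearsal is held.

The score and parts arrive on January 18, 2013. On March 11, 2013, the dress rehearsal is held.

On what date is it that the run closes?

The score and parts arrive: Jan 18, 2013.
The first rehearsal is held: Jan 18, 2013 + 4 weeks = Feb 15, 2013.
The dress rehearsal is held: Mar 11, 2013.
Opening night takes place: Mar 11, 2013 + 8 days = Mar 19, 2013.
Both prerequisites met — the first rehearsal is held (Feb 15, 2013), opening night takes place (Mar 19, 2013); the later is Mar 19, 2013.
The run closes: Mar 19, 2013 + 5 days = Mar 24, 2013.

March 24, 2013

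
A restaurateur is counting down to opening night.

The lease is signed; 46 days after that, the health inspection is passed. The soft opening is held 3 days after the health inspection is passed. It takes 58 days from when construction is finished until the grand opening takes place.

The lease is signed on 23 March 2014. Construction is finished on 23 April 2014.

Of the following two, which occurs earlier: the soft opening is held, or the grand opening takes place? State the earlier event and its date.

The soft opening is held — 11 May 2014

The lease is signed: Mar 23, 2014.
The health inspection is passed: Mar 23, 2014 + 46 days = May 8, 2014.
The soft opening is held: May 8, 2014 + 3 days = May 11, 2014.
Construction is finished: Apr 23, 2014.
The grand opening takes place: Apr 23, 2014 + 58 days = Jun 20, 2014.
Comparing: the soft opening is held on May 11, 2014 vs the grand opening takes place on Jun 20, 2014. Earlier: the soft opening is held.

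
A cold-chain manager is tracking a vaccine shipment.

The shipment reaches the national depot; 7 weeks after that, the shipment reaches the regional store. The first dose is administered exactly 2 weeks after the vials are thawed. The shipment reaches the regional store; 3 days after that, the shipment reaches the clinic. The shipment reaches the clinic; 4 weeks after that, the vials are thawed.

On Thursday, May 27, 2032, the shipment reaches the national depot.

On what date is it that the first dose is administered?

Sunday, August 29, 2032

The shipment reaches the national depot: May 27, 2032.
The shipment reaches the regional store: May 27, 2032 + 7 weeks = Jul 15, 2032.
The shipment reaches the clinic: Jul 15, 2032 + 3 days = Jul 18, 2032.
The vials are thawed: Jul 18, 2032 + 4 weeks = Aug 15, 2032.
The first dose is administered: Aug 15, 2032 + 2 weeks = Aug 29, 2032.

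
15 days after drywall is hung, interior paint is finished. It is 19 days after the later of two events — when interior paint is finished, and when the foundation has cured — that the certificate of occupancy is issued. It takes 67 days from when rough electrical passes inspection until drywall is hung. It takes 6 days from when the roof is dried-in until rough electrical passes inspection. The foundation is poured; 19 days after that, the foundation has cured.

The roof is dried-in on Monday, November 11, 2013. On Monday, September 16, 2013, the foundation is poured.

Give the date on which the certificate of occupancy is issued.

The roof is dried-in: Nov 11, 2013.
Rough electrical passes inspection: Nov 11, 2013 + 6 days = Nov 17, 2013.
Drywall is hung: Nov 17, 2013 + 67 days = Jan 23, 2014.
Interior paint is finished: Jan 23, 2014 + 15 days = Feb 7, 2014.
The foundation is poured: Sep 16, 2013.
The foundation has cured: Sep 16, 2013 + 19 days = Oct 5, 2013.
Both prerequisites met — interior paint is finished (Feb 7, 2014), the foundation has cured (Oct 5, 2013); the later is Feb 7, 2014.
The certificate of occupancy is issued: Feb 7, 2014 + 19 days = Feb 26, 2014.

Wednesday, February 26, 2014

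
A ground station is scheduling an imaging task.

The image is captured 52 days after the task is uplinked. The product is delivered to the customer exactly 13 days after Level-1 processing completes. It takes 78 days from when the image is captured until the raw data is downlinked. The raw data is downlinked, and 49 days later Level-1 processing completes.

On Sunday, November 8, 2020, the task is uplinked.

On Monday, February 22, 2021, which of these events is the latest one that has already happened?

The image is captured

The task is uplinked: Nov 8, 2020.
The image is captured: Nov 8, 2020 + 52 days = Dec 30, 2020.
The raw data is downlinked: Dec 30, 2020 + 78 days = Mar 18, 2021.
Level-1 processing completes: Mar 18, 2021 + 49 days = May 6, 2021.
The product is delivered to the customer: May 6, 2021 + 13 days = May 19, 2021.
Feb 22, 2021 falls between when the image is captured (Dec 30, 2020) and when the raw data is downlinked (Mar 18, 2021).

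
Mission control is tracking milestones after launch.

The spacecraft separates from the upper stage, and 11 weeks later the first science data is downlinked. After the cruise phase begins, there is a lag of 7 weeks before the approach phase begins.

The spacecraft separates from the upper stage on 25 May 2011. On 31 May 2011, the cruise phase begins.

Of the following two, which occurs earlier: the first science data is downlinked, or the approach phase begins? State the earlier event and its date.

The spacecraft separates from the upper stage: May 25, 2011.
The first science data is downlinked: May 25, 2011 + 11 weeks = Aug 10, 2011.
The cruise phase begins: May 31, 2011.
The approach phase begins: May 31, 2011 + 7 weeks = Jul 19, 2011.
Comparing: the first science data is downlinked on Aug 10, 2011 vs the approach phase begins on Jul 19, 2011. Earlier: the approach phase begins.

The approach phase begins — 19 July 2011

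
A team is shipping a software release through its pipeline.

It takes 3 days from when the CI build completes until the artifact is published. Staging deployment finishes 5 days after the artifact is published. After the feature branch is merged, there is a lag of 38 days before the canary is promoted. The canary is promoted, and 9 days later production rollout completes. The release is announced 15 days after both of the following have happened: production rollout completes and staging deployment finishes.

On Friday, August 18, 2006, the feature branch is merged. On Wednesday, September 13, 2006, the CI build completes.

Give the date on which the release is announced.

The feature branch is merged: Aug 18, 2006.
The canary is promoted: Aug 18, 2006 + 38 days = Sep 25, 2006.
Production rollout completes: Sep 25, 2006 + 9 days = Oct 4, 2006.
The CI build completes: Sep 13, 2006.
The artifact is published: Sep 13, 2006 + 3 days = Sep 16, 2006.
Staging deployment finishes: Sep 16, 2006 + 5 days = Sep 21, 2006.
Both prerequisites met — production rollout completes (Oct 4, 2006), staging deployment finishes (Sep 21, 2006); the later is Oct 4, 2006.
The release is announced: Oct 4, 2006 + 15 days = Oct 19, 2006.

Thursday, October 19, 2006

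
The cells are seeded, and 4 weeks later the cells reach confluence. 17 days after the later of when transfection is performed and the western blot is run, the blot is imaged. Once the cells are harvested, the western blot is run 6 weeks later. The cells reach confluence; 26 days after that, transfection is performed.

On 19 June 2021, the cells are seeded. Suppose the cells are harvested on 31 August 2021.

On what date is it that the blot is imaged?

The cells are seeded: Jun 19, 2021.
The cells reach confluence: Jun 19, 2021 + 4 weeks = Jul 17, 2021.
Transfection is performed: Jul 17, 2021 + 26 days = Aug 12, 2021.
The cells are harvested: Aug 31, 2021.
The western blot is run: Aug 31, 2021 + 6 weeks = Oct 12, 2021.
Both prerequisites met — transfection is performed (Aug 12, 2021), the western blot is run (Oct 12, 2021); the later is Oct 12, 2021.
The blot is imaged: Oct 12, 2021 + 17 days = Oct 29, 2021.

29 October 2021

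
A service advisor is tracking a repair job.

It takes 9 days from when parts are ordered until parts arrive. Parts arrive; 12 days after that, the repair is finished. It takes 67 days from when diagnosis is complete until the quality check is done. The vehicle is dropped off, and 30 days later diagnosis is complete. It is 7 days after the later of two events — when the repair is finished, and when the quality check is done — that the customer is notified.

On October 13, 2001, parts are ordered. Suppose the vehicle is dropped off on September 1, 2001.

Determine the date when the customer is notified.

December 14, 2001

Parts are ordered: Oct 13, 2001.
Parts arrive: Oct 13, 2001 + 9 days = Oct 22, 2001.
The repair is finished: Oct 22, 2001 + 12 days = Nov 3, 2001.
The vehicle is dropped off: Sep 1, 2001.
Diagnosis is complete: Sep 1, 2001 + 30 days = Oct 1, 2001.
The quality check is done: Oct 1, 2001 + 67 days = Dec 7, 2001.
Both prerequisites met — the repair is finished (Nov 3, 2001), the quality check is done (Dec 7, 2001); the later is Dec 7, 2001.
The customer is notified: Dec 7, 2001 + 7 days = Dec 14, 2001.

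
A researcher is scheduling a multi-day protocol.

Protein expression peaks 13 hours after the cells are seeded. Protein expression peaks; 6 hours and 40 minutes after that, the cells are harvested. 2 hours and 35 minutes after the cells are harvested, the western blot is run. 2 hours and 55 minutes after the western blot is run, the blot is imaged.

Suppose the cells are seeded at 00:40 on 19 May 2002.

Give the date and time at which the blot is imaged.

01:50 on 20 May 2002

The cells are seeded: 00:40 May 19, 2002.
Protein expression peaks: 00:40 May 19, 2002 + 13h = 13:40 May 19, 2002.
The cells are harvested: 13:40 May 19, 2002 + 6h40m = 20:20 May 19, 2002.
The western blot is run: 20:20 May 19, 2002 + 2h35m = 22:55 May 19, 2002.
The blot is imaged: 22:55 May 19, 2002 + 2h55m = 01:50 May 20, 2002.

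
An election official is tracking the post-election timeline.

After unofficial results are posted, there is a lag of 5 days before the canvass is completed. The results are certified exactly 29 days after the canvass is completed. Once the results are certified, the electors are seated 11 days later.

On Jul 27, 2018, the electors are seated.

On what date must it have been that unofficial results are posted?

The electors are seated: Jul 27, 2018.
The results are certified: Jul 27, 2018 − 11 days = Jul 16, 2018.
The canvass is completed: Jul 16, 2018 − 29 days = Jun 17, 2018.
Unofficial results are posted: Jun 17, 2018 − 5 days = Jun 12, 2018.

Jun 12, 2018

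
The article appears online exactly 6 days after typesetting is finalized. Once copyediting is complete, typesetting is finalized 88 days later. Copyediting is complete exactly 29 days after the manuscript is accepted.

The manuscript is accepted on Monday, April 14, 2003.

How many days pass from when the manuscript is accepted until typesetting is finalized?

117 days

Causal path: the manuscript is accepted → copyediting is complete → typesetting is finalized.
Total delay along the path: 29 + 88 = 117 days.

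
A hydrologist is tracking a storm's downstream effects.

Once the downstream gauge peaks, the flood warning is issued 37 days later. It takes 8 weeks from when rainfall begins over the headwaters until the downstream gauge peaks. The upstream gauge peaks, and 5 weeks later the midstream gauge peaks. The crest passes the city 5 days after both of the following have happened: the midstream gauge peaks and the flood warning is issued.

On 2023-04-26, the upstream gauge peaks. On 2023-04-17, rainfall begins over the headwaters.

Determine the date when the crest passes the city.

2023-07-24

The upstream gauge peaks: Apr 26, 2023.
The midstream gauge peaks: Apr 26, 2023 + 5 weeks = May 31, 2023.
Rainfall begins over the headwaters: Apr 17, 2023.
The downstream gauge peaks: Apr 17, 2023 + 8 weeks = Jun 12, 2023.
The flood warning is issued: Jun 12, 2023 + 37 days = Jul 19, 2023.
Both prerequisites met — the midstream gauge peaks (May 31, 2023), the flood warning is issued (Jul 19, 2023); the later is Jul 19, 2023.
The crest passes the city: Jul 19, 2023 + 5 days = Jul 24, 2023.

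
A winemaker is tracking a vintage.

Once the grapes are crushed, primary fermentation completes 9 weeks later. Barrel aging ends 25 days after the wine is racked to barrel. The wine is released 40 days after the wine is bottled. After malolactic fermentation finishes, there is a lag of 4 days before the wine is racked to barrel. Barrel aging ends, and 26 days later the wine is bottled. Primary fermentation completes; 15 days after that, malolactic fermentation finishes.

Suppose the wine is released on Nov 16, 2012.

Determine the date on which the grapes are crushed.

May 27, 2012

The wine is released: Nov 16, 2012.
The wine is bottled: Nov 16, 2012 − 40 days = Oct 7, 2012.
Barrel aging ends: Oct 7, 2012 − 26 days = Sep 11, 2012.
The wine is racked to barrel: Sep 11, 2012 − 25 days = Aug 17, 2012.
Malolactic fermentation finishes: Aug 17, 2012 − 4 days = Aug 13, 2012.
Primary fermentation completes: Aug 13, 2012 − 15 days = Jul 29, 2012.
The grapes are crushed: Jul 29, 2012 − 9 weeks = May 27, 2012.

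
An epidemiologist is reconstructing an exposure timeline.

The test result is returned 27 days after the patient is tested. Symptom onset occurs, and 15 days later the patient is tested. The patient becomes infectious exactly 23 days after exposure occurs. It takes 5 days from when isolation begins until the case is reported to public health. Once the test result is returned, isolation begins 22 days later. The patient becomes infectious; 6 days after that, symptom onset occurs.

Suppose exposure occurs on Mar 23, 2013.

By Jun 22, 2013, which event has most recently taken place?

Exposure occurs: Mar 23, 2013.
The patient becomes infectious: Mar 23, 2013 + 23 days = Apr 15, 2013.
Symptom onset occurs: Apr 15, 2013 + 6 days = Apr 21, 2013.
The patient is tested: Apr 21, 2013 + 15 days = May 6, 2013.
The test result is returned: May 6, 2013 + 27 days = Jun 2, 2013.
Isolation begins: Jun 2, 2013 + 22 days = Jun 24, 2013.
The case is reported to public health: Jun 24, 2013 + 5 days = Jun 29, 2013.
Jun 22, 2013 falls between when the test result is returned (Jun 2, 2013) and when isolation begins (Jun 24, 2013).

The test result is returned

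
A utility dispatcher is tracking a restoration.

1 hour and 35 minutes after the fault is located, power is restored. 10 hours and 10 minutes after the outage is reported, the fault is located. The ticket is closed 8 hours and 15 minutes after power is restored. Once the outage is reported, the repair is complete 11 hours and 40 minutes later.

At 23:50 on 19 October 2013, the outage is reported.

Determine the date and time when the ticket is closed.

The outage is reported: 23:50 Oct 19, 2013.
The fault is located: 23:50 Oct 19, 2013 + 10h10m = 10:00 Oct 20, 2013.
Power is restored: 10:00 Oct 20, 2013 + 1h35m = 11:35 Oct 20, 2013.
The ticket is closed: 11:35 Oct 20, 2013 + 8h15m = 19:50 Oct 20, 2013.

19:50 on 20 October 2013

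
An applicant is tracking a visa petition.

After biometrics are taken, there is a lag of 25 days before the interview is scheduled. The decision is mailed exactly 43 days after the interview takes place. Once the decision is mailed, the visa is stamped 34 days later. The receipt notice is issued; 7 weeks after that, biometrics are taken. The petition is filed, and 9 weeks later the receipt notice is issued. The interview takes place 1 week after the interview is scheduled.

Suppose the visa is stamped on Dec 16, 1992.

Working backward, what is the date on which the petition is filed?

The visa is stamped: Dec 16, 1992.
The decision is mailed: Dec 16, 1992 − 34 days = Nov 12, 1992.
The interview takes place: Nov 12, 1992 − 43 days = Sep 30, 1992.
The interview is scheduled: Sep 30, 1992 − 1 week = Sep 23, 1992.
Biometrics are taken: Sep 23, 1992 − 25 days = Aug 29, 1992.
The receipt notice is issued: Aug 29, 1992 − 7 weeks = Jul 11, 1992.
The petition is filed: Jul 11, 1992 − 9 weeks = May 9, 1992.

May 9, 1992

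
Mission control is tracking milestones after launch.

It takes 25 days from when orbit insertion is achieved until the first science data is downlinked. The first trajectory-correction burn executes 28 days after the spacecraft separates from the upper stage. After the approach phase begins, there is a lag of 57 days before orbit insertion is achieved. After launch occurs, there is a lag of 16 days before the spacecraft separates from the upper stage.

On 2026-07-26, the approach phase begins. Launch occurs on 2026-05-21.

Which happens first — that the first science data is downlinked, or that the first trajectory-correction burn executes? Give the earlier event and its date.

The first trajectory-correction burn executes — 2026-07-04

The approach phase begins: Jul 26, 2026.
Orbit insertion is achieved: Jul 26, 2026 + 57 days = Sep 21, 2026.
The first science data is downlinked: Sep 21, 2026 + 25 days = Oct 16, 2026.
Launch occurs: May 21, 2026.
The spacecraft separates from the upper stage: May 21, 2026 + 16 days = Jun 6, 2026.
The first trajectory-correction burn executes: Jun 6, 2026 + 28 days = Jul 4, 2026.
Comparing: the first science data is downlinked on Oct 16, 2026 vs the first trajectory-correction burn executes on Jul 4, 2026. Earlier: the first trajectory-correction burn executes.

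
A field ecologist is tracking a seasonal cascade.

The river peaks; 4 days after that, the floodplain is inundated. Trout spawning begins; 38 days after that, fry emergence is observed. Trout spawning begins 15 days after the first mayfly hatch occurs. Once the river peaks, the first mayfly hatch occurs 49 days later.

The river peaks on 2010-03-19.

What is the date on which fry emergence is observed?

2010-06-29

The river peaks: Mar 19, 2010.
The first mayfly hatch occurs: Mar 19, 2010 + 49 days = May 7, 2010.
Trout spawning begins: May 7, 2010 + 15 days = May 22, 2010.
Fry emergence is observed: May 22, 2010 + 38 days = Jun 29, 2010.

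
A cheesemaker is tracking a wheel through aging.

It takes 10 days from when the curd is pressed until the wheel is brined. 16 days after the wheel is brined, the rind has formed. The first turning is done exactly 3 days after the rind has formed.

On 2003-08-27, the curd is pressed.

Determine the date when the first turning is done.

2003-09-25

The curd is pressed: Aug 27, 2003.
The wheel is brined: Aug 27, 2003 + 10 days = Sep 6, 2003.
The rind has formed: Sep 6, 2003 + 16 days = Sep 22, 2003.
The first turning is done: Sep 22, 2003 + 3 days = Sep 25, 2003.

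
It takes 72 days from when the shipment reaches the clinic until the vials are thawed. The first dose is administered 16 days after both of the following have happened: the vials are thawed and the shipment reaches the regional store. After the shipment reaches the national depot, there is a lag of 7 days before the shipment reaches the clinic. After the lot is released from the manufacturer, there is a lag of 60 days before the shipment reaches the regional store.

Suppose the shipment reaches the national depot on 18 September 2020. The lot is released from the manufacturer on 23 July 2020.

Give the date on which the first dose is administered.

The shipment reaches the national depot: Sep 18, 2020.
The shipment reaches the clinic: Sep 18, 2020 + 7 days = Sep 25, 2020.
The vials are thawed: Sep 25, 2020 + 72 days = Dec 6, 2020.
The lot is released from the manufacturer: Jul 23, 2020.
The shipment reaches the regional store: Jul 23, 2020 + 60 days = Sep 21, 2020.
Both prerequisites met — the vials are thawed (Dec 6, 2020), the shipment reaches the regional store (Sep 21, 2020); the later is Dec 6, 2020.
The first dose is administered: Dec 6, 2020 + 16 days = Dec 22, 2020.

22 December 2020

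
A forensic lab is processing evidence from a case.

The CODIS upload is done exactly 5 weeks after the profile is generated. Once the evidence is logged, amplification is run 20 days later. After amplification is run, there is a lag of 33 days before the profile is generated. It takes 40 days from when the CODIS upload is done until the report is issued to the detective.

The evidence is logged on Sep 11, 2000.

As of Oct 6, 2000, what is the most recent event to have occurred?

The evidence is logged: Sep 11, 2000.
Amplification is run: Sep 11, 2000 + 20 days = Oct 1, 2000.
The profile is generated: Oct 1, 2000 + 33 days = Nov 3, 2000.
The CODIS upload is done: Nov 3, 2000 + 5 weeks = Dec 8, 2000.
The report is issued to the detective: Dec 8, 2000 + 40 days = Jan 17, 2001.
Oct 6, 2000 falls between when amplification is run (Oct 1, 2000) and when the profile is generated (Nov 3, 2000).

Amplification is run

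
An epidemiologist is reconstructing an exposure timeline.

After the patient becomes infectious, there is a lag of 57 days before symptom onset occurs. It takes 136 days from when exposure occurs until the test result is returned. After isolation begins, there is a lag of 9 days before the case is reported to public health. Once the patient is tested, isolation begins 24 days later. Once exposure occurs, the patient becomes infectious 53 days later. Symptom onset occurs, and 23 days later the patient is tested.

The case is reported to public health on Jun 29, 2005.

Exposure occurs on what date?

Jan 14, 2005

The case is reported to public health: Jun 29, 2005.
Isolation begins: Jun 29, 2005 − 9 days = Jun 20, 2005.
The patient is tested: Jun 20, 2005 − 24 days = May 27, 2005.
Symptom onset occurs: May 27, 2005 − 23 days = May 4, 2005.
The patient becomes infectious: May 4, 2005 − 57 days = Mar 8, 2005.
Exposure occurs: Mar 8, 2005 − 53 days = Jan 14, 2005.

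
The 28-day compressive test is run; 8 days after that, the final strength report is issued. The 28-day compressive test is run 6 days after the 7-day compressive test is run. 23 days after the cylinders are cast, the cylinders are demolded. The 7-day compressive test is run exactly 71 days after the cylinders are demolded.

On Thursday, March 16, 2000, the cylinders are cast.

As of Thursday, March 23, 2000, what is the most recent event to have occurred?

The cylinders are cast: Mar 16, 2000.
The cylinders are demolded: Mar 16, 2000 + 23 days = Apr 8, 2000.
The 7-day compressive test is run: Apr 8, 2000 + 71 days = Jun 18, 2000.
The 28-day compressive test is run: Jun 18, 2000 + 6 days = Jun 24, 2000.
The final strength report is issued: Jun 24, 2000 + 8 days = Jul 2, 2000.
Mar 23, 2000 falls between when the cylinders are cast (Mar 16, 2000) and when the cylinders are demolded (Apr 8, 2000).

The cylinders are cast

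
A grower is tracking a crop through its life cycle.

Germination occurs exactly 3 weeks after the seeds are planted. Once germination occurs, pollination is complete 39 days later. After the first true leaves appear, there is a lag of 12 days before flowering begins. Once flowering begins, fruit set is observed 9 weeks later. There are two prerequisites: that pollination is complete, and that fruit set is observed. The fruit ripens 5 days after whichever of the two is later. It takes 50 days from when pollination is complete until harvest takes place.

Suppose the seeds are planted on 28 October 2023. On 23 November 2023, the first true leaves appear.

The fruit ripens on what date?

11 February 2024

The seeds are planted: Oct 28, 2023.
Germination occurs: Oct 28, 2023 + 3 weeks = Nov 18, 2023.
Pollination is complete: Nov 18, 2023 + 39 days = Dec 27, 2023.
The first true leaves appear: Nov 23, 2023.
Flowering begins: Nov 23, 2023 + 12 days = Dec 5, 2023.
Fruit set is observed: Dec 5, 2023 + 9 weeks = Feb 6, 2024.
Both prerequisites met — pollination is complete (Dec 27, 2023), fruit set is observed (Feb 6, 2024); the later is Feb 6, 2024.
The fruit ripens: Feb 6, 2024 + 5 days = Feb 11, 2024.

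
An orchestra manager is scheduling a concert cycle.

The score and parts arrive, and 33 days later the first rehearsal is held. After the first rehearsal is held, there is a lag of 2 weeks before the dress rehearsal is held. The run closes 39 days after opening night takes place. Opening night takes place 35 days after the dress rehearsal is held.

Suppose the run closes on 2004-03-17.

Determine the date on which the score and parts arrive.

The run closes: Mar 17, 2004.
Opening night takes place: Mar 17, 2004 − 39 days = Feb 7, 2004.
The dress rehearsal is held: Feb 7, 2004 − 35 days = Jan 3, 2004.
The first rehearsal is held: Jan 3, 2004 − 2 weeks = Dec 20, 2003.
The score and parts arrive: Dec 20, 2003 − 33 days = Nov 17, 2003.

2003-11-17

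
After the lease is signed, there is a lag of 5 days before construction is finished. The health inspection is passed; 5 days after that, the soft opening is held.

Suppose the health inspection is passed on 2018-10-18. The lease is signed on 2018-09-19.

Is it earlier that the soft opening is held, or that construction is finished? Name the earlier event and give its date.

Construction is finished — 2018-09-24

The health inspection is passed: Oct 18, 2018.
The soft opening is held: Oct 18, 2018 + 5 days = Oct 23, 2018.
The lease is signed: Sep 19, 2018.
Construction is finished: Sep 19, 2018 + 5 days = Sep 24, 2018.
Comparing: the soft opening is held on Oct 23, 2018 vs construction is finished on Sep 24, 2018. Earlier: construction is finished.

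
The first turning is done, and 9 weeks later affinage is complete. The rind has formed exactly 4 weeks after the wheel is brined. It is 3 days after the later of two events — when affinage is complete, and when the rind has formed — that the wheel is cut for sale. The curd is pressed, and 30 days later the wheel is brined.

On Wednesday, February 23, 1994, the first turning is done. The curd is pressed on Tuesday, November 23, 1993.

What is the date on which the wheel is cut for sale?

Saturday, April 30, 1994

The first turning is done: Feb 23, 1994.
Affinage is complete: Feb 23, 1994 + 9 weeks = Apr 27, 1994.
The curd is pressed: Nov 23, 1993.
The wheel is brined: Nov 23, 1993 + 30 days = Dec 23, 1993.
The rind has formed: Dec 23, 1993 + 4 weeks = Jan 20, 1994.
Both prerequisites met — affinage is complete (Apr 27, 1994), the rind has formed (Jan 20, 1994); the later is Apr 27, 1994.
The wheel is cut for sale: Apr 27, 1994 + 3 days = Apr 30, 1994.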